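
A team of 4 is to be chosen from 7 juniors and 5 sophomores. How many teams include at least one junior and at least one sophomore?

455

With no constraint there are C(12,4) = 495 possible selections.
Selections missing a whole group: no juniors → C(5,4) = 5; no sophomores → C(7,4) = 35.
Both groups omitted at once is impossible, so 495 − 40 = 455.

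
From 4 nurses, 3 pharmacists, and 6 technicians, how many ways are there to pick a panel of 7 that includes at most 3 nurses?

Split by how many nurses are chosen (0 through 3).
Sum: C(4,0)·C(9,7) + C(4,1)·C(9,6) + C(4,2)·C(9,5) + C(4,3)·C(9,4) = 36 + 336 + 756 + 504 = 1632.

1632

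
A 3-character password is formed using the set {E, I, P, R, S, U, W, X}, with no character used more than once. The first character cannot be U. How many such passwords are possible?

The first character has 8−1 = 7 choices (anything except U).
The remaining 2 characters are filled from the other 7 symbols without repetition: 7 × 6 = 42.
Total: 7 × 42 = 294.

294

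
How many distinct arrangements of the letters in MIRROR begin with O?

20

Fix O in the first position and arrange the remaining 5 letters.
Those 5 letters have R appearing 3 times, giving (5)!/(3!) = 20.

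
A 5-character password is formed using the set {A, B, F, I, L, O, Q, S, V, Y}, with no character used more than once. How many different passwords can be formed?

This is a permutation of 5 out of 10: P(10,5) = 10!/5!.
That product is 10 × 9 × 8 × 7 × 6 = 30240.

30240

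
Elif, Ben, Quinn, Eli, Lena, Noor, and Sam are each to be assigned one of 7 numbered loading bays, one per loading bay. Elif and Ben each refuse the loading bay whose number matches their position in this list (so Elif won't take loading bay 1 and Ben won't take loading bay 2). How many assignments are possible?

Let Aᵢ (for i ∈ {1, 2}) be the placements that put person i in their forbidden loading bay. Any j of these fix j positions, leaving (7−j)! ways to fill the rest, and there are C(2,j) ways to pick which j.
By inclusion–exclusion, the number of valid placements is Σ_{j=0}^{2} (−1)^j C(2,j)·(7−j)!.
Computing: 5040 − 1440 + 120 = 3720.

3720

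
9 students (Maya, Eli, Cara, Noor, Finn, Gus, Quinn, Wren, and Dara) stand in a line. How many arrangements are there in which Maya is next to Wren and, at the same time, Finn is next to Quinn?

Treat {Maya,Wren} as one block (2 orders) and {Finn,Quinn} as another (2 orders).
That leaves 7 units to arrange: 2 × 2 × 7! = 4 × 5040 = 20160.

20160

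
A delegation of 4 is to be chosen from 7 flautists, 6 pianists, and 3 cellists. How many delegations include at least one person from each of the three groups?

Unrestricted: C(16,4) = 1820 ways to pick any 4 of the 16.
Subtract selections that omit an entire group: no flautists → C(9,4) = 126; no pianists → C(10,4) = 210; no cellists → C(13,4) = 715.
Add back selections omitting two groups (i.e. drawn from a single group): C(7,4) + C(6,4) + C(3,4) = 50.
By inclusion–exclusion: 1820 − 1051 + 50 = 819.

819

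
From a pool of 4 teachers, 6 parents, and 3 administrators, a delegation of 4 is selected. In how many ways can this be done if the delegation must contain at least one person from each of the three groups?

360

Unrestricted: C(13,4) = 715 ways to pick any 4 of the 13.
Subtract selections that omit an entire group: no teachers → C(9,4) = 126; no parents → C(7,4) = 35; no administrators → C(10,4) = 210.
Add back selections omitting two groups (i.e. drawn from a single group): C(4,4) + C(6,4) + C(3,4) = 16.
By inclusion–exclusion: 715 − 371 + 16 = 360.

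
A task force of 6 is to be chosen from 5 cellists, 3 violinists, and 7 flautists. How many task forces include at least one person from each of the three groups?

With no constraint there are C(15,6) = 5005 possible selections.
Selections missing a whole group: no cellists → C(10,6) = 210; no violinists → C(12,6) = 924; no flautists → C(8,6) = 28.
Add back selections omitting two groups (i.e. drawn from a single group): C(5,6) + C(3,6) + C(7,6) = 7.
By inclusion–exclusion: 5005 − 1162 + 7 = 3850.

3850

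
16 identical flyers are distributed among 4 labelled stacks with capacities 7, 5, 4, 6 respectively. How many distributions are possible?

Without the upper bounds there are C(19,3) = 969 ways to split 16 among 4 stacks.
Subtract solutions that violate a single cap (substitute x_i' = x_i − (cap_i+1)): x_1 ≥ 8 gives C(11,3) = 165; x_2 ≥ 6 gives C(13,3) = 286; x_3 ≥ 5 gives C(14,3) = 364; x_4 ≥ 7 gives C(12,3) = 220. Together 1035.
Add back pairs where two caps are both exceeded: 10 + 20 + 4 + 56 + 20 + 35 = 145.
By inclusion–exclusion the count is 969 − 1035 + 145 = 79.

79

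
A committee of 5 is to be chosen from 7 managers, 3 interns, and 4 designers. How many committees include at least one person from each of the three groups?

Unrestricted: C(14,5) = 2002 ways to pick any 5 of the 14.
Selections missing a whole group: no managers → C(7,5) = 21; no interns → C(11,5) = 462; no designers → C(10,5) = 252.
Add back selections omitting two groups (i.e. drawn from a single group): C(7,5) + C(3,5) + C(4,5) = 21.
By inclusion–exclusion: 2002 − 735 + 21 = 1288.

1288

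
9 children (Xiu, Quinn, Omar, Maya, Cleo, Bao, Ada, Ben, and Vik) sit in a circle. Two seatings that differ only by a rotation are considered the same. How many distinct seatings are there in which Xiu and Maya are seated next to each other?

Treat {Xiu, Maya} as one unit (2 internal orders) and seat the resulting 8 units around the table: (7)! circular arrangements.
So 2 × (7)! = 2 × 5040 = 10080.

10080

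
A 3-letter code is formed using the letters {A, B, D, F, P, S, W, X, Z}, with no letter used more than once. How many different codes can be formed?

504

This is a permutation of 3 out of 9: P(9,3) = 9!/6!.
9 × 8 × 7 = 504.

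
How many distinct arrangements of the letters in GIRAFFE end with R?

With the last slot taken by R, it remains to arrange the other 6 letters (GIAFFE).
Those 6 letters have F appearing twice, giving (6)!/(2!) = 360.

360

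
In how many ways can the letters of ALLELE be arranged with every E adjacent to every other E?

Treat the 2 copies of E as a single block. The multiset to arrange is then {EE, A, L, L, L}, 5 items in all.
That gives (5)!/(3!) = 20 arrangements.

20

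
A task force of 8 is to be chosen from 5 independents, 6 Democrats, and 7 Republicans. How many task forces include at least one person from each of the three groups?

Unrestricted: C(18,8) = 43758 ways to pick any 8 of the 18.
Selections missing a whole group: no independents → C(13,8) = 1287; no Democrats → C(12,8) = 495; no Republicans → C(11,8) = 165.
Add back selections omitting two groups (i.e. drawn from a single group): C(5,8) + C(6,8) + C(7,8) = 0.
By inclusion–exclusion: 43758 − 1947 + 0 = 41811.

41811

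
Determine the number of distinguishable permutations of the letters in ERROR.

20

The 5 letters of ERROR have repeats: R appearing 3 times.
Dividing 5! = 120 by 3! = 6 for the repeated letters gives 20.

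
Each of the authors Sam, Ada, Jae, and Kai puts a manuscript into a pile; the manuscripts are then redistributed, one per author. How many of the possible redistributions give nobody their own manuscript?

This is the derangement count D_4: permutations of 4 items with no fixed point.
By inclusion–exclusion this is Σ_{j=0}^{4} (−1)^j C(4,j)·(4−j)!.
Computing: 24 − 24 + 12 − 4 + 1 = 9.

9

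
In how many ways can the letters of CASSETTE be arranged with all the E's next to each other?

1260

Treat the 2 copies of E as a single block. The multiset to arrange is then {EE, A, C, S, S, T, T}, 7 items in all.
That gives (7)!/(2!·2!) = 1260 arrangements.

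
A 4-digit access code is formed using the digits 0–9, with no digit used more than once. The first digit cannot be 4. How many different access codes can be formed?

The first digit has 10−1 = 9 choices (anything except 4).
The remaining 3 digits are filled from the other 9 symbols without repetition: 9 × 8 × 7 = 504.
Total: 9 × 504 = 4536.

4536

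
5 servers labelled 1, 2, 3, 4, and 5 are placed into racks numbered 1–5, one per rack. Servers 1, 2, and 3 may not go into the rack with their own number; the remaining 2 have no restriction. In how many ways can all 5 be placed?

Let Aᵢ (for i ∈ {1, 2, 3}) be the placements that put server i in its forbidden rack. Any j of these fix j positions, leaving (5−j)! ways to fill the rest, and there are C(3,j) ways to pick which j.
By inclusion–exclusion, the number of valid placements is Σ_{j=0}^{3} (−1)^j C(3,j)·(5−j)!.
Computing: 120 − 72 + 18 − 2 = 64.

64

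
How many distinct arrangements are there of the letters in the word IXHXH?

30

IXHXH has 5 letters with H appearing twice and X appearing twice.
Dividing 5! = 120 by 2!·2! = 4 for the repeated letters gives 30.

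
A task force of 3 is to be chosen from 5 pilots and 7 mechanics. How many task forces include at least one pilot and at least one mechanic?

Unrestricted: C(12,3) = 220 ways to pick any 3 of the 12.
Subtract selections that omit an entire group: no pilots → C(7,3) = 35; no mechanics → C(5,3) = 10.
Both groups omitted at once is impossible, so 220 − 45 = 175.

175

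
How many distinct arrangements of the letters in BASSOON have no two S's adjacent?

There are 7!/(2!·2!) = 1260 arrangements of BASSOON in total.
Arrangements with the S's together: treat SS as one letter, giving (6)!/(2!) = 360.
Subtracting, 1260 − 360 = 900 arrangements keep the S's apart.

900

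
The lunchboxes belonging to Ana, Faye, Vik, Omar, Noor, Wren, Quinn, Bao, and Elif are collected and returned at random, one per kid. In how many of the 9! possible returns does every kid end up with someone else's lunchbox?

Count assignments avoiding every fixed point. For any j of the 9 kids fixed to their own lunchbox, the other 9−j can be arranged in (9−j)! ways.
By inclusion–exclusion this is Σ_{j=0}^{9} (−1)^j C(9,j)·(9−j)!.
Computing: 362880 − 362880 + 181440 − 60480 + 15120 − 3024 + 504 − 72 + 9 − 1 = 133496.

133496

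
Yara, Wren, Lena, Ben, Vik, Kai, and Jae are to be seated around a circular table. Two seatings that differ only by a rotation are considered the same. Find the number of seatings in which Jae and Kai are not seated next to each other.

Without the restriction there are (6)! = 720 seatings.
Those with Jae next to Kai: fuse the pair into one unit and seat 6 units around a circle — 2·(5)! = 240.
Subtracting, 720 − 240 = 480.

480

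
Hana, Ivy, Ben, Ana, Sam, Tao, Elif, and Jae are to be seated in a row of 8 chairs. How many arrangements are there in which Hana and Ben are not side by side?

30240

Of the 8! = 40320 arrangements, those with Hana and Ben adjacent number 2 × 7! = 10080 (treat the pair as a block with 2 internal orders).
Complementary counting: 40320 − 10080 = 30240.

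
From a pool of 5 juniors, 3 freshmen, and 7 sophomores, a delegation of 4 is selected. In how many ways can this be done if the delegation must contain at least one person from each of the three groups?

630

Total 4-person selections from all 15: C(15,4) = 1365.
Subtract selections that omit an entire group: no juniors → C(10,4) = 210; no freshmen → C(12,4) = 495; no sophomores → C(8,4) = 70.
Add back selections omitting two groups (i.e. drawn from a single group): C(5,4) + C(3,4) + C(7,4) = 40.
By inclusion–exclusion: 1365 − 775 + 40 = 630.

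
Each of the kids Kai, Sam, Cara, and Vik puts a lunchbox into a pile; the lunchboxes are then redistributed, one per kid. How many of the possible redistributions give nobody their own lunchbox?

Count assignments avoiding every fixed point. For any j of the 4 kids fixed to their own lunchbox, the other 4−j can be arranged in (4−j)! ways.
By inclusion–exclusion this is Σ_{j=0}^{4} (−1)^j C(4,j)·(4−j)!.
Computing: 24 − 24 + 12 − 4 + 1 = 9.

9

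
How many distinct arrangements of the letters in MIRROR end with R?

60

With the last slot taken by R, it remains to arrange the other 5 letters (MIROR).
Those 5 letters have R appearing twice, giving (5)!/(2!) = 60.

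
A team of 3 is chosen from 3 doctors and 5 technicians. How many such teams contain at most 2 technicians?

46

Split by how many technicians are chosen (0 through 2).
Sum: C(5,0)·C(3,3) + C(5,1)·C(3,2) + C(5,2)·C(3,1) = 1 + 15 + 30 = 46.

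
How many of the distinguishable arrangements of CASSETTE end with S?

1260

With the last slot taken by S, it remains to arrange the other 7 letters (CASETTE).
Those 7 letters have E appearing twice and T appearing twice, giving (7)!/(2!·2!) = 1260.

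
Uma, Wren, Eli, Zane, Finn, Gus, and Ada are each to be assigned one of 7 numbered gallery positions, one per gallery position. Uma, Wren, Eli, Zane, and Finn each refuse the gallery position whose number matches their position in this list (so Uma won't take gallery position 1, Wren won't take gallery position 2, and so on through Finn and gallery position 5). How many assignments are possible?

Let Aᵢ (for 1 ≤ i ≤ 5) be the placements that put person i in their forbidden gallery position. Any j of these fix j positions, leaving (7−j)! ways to fill the rest, and there are C(5,j) ways to pick which j.
By inclusion–exclusion, the number of valid placements is Σ_{j=0}^{5} (−1)^j C(5,j)·(7−j)!.
Computing: 5040 − 3600 + 1200 − 240 + 30 − 2 = 2428.

2428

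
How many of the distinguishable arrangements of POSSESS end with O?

30

With the last slot taken by O, it remains to arrange the other 6 letters (PSSESS).
Those 6 letters have S appearing 4 times, giving (6)!/(4!) = 30.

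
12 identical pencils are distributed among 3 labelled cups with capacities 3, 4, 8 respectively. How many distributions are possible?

By stars and bars, unrestricted non-negative solutions to x_1+…+x_3 = 12 number C(12+2,2) = 91.
Subtract solutions that violate a single cap (substitute x_i' = x_i − (cap_i+1)): x_1 ≥ 4 gives C(10,2) = 45; x_2 ≥ 5 gives C(9,2) = 36; x_3 ≥ 9 gives C(5,2) = 10. Together 91.
Add back pairs where two caps are both exceeded: 10 + 0 + 0 = 10.
By inclusion–exclusion the count is 91 − 91 + 10 = 10.

10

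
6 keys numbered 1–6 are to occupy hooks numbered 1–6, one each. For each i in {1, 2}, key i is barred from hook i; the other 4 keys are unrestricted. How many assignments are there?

504

Let Aᵢ (for i ∈ {1, 2}) be the placements that put key i in its forbidden hook. Any j of these fix j positions, leaving (6−j)! ways to fill the rest, and there are C(2,j) ways to pick which j.
By inclusion–exclusion, the number of valid placements is Σ_{j=0}^{2} (−1)^j C(2,j)·(6−j)!.
Computing: 720 − 240 + 24 = 504.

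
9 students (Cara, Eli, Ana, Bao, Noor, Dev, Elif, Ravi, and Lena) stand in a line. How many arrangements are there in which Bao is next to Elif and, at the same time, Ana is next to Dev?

20160

Treat {Bao,Elif} as one block (2 orders) and {Ana,Dev} as another (2 orders).
That leaves 7 units to arrange: 2 × 2 × 7! = 4 × 5040 = 20160.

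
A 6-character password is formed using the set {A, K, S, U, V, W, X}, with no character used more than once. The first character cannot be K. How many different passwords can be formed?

The first character has 7−1 = 6 choices (anything except K).
The remaining 5 characters are filled from the other 6 symbols without repetition: 6 × 5 × 4 × 3 × 2 = 720.
Total: 6 × 720 = 4320.

4320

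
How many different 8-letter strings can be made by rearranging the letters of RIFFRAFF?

RIFFRAFF has 8 letters with F appearing 4 times and R appearing twice.
So there are 8! / (4!·2!) = 840 distinguishable arrangements.

840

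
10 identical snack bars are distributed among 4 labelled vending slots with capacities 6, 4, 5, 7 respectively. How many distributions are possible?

165

Without the upper bounds there are C(13,3) = 286 ways to split 10 among 4 vending slots.
Subtract solutions that violate a single cap (substitute x_i' = x_i − (cap_i+1)): x_1 ≥ 7 gives C(6,3) = 20; x_2 ≥ 5 gives C(8,3) = 56; x_3 ≥ 6 gives C(7,3) = 35; x_4 ≥ 8 gives C(5,3) = 10. Together 121.
No two caps can be exceeded simultaneously, so the pair terms are all 0.
By inclusion–exclusion the count is 286 − 121 + 0 = 165.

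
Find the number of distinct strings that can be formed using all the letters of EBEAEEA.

The 7 letters of EBEAEEA have repeats: A appearing twice and E appearing 4 times.
The number of distinct arrangements is 7!/(4!·2!) = 5040/48 = 105.

105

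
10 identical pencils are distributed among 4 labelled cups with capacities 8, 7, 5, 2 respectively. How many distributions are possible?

Without the upper bounds there are C(13,3) = 286 ways to split 10 among 4 cups.
Subtract solutions that violate a single cap (substitute x_i' = x_i − (cap_i+1)): x_1 ≥ 9 gives C(4,3) = 4; x_2 ≥ 8 gives C(5,3) = 10; x_3 ≥ 6 gives C(7,3) = 35; x_4 ≥ 3 gives C(10,3) = 120. Together 169.
Add back pairs where two caps are both exceeded: 0 + 0 + 0 + 0 + 0 + 4 = 4.
By inclusion–exclusion the count is 286 − 169 + 4 = 121.

121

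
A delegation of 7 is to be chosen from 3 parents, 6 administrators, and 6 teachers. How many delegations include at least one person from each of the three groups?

5571

With no constraint there are C(15,7) = 6435 possible selections.
Subtract selections that omit an entire group: no parents → C(12,7) = 792; no administrators → C(9,7) = 36; no teachers → C(9,7) = 36.
Add back selections omitting two groups (i.e. drawn from a single group): C(3,7) + C(6,7) + C(6,7) = 0.
By inclusion–exclusion: 6435 − 864 + 0 = 5571.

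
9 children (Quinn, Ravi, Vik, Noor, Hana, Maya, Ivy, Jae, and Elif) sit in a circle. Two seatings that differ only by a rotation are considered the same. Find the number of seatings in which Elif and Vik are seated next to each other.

Treat {Elif, Vik} as one unit (2 internal orders) and seat the resulting 8 units around the table: (7)! circular arrangements.
So 2 × (7)! = 2 × 5040 = 10080.

10080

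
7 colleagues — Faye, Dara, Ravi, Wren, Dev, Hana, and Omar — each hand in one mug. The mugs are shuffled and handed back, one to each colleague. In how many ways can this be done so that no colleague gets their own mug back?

1854

Let Aᵢ be the assignments in which colleague i gets their own mug. We want the size of the complement of A₁∪…∪A_7.
By inclusion–exclusion this is Σ_{j=0}^{7} (−1)^j C(7,j)·(7−j)!.
Computing: 5040 − 5040 + 2520 − 840 + 210 − 42 + 7 − 1 = 1854.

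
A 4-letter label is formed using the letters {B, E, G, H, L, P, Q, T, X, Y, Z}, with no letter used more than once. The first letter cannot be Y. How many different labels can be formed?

The first letter has 11−1 = 10 choices (anything except Y).
The remaining 3 letters are filled from the other 10 symbols without repetition: 10 × 9 × 8 = 720.
Total: 10 × 720 = 7200.

7200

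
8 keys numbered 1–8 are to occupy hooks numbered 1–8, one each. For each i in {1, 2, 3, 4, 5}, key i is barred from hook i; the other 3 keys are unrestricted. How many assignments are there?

21234

Let Aᵢ (for 1 ≤ i ≤ 5) be the placements that put key i in its forbidden hook. Any j of these fix j positions, leaving (8−j)! ways to fill the rest, and there are C(5,j) ways to pick which j.
By inclusion–exclusion, the number of valid placements is Σ_{j=0}^{5} (−1)^j C(5,j)·(8−j)!.
Computing: 40320 − 25200 + 7200 − 1200 + 120 − 6 = 21234.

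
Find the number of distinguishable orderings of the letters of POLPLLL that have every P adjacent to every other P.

30

Treat the 2 copies of P as a single block. The multiset to arrange is then {PP, L, L, L, L, O}, 6 items in all.
That gives (6)!/(4!) = 30 arrangements.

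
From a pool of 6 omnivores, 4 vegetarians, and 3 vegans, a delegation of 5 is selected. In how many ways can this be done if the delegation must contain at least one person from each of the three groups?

894

Unrestricted: C(13,5) = 1287 ways to pick any 5 of the 13.
Subtract selections that omit an entire group: no omnivores → C(7,5) = 21; no vegetarians → C(9,5) = 126; no vegans → C(10,5) = 252.
Add back selections omitting two groups (i.e. drawn from a single group): C(6,5) + C(4,5) + C(3,5) = 6.
By inclusion–exclusion: 1287 − 399 + 6 = 894.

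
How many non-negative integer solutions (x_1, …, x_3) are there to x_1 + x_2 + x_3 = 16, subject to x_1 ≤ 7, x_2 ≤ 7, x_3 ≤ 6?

By stars and bars, unrestricted non-negative solutions to x_1+…+x_3 = 16 number C(16+2,2) = 153.
Subtract solutions that violate a single cap (substitute x_i' = x_i − (cap_i+1)): x_1 ≥ 8 gives C(10,2) = 45; x_2 ≥ 8 gives C(10,2) = 45; x_3 ≥ 7 gives C(11,2) = 55. Together 145.
Add back pairs where two caps are both exceeded: 1 + 3 + 3 = 7.
By inclusion–exclusion the count is 153 − 145 + 7 = 15.

15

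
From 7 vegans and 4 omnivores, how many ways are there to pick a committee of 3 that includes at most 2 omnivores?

Split by how many omnivores are chosen (0 through 2).
Sum: C(4,0)·C(7,3) + C(4,1)·C(7,2) + C(4,2)·C(7,1) = 35 + 84 + 42 = 161.

161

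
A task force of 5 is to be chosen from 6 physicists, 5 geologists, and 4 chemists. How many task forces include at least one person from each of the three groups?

2170

Unrestricted: C(15,5) = 3003 ways to pick any 5 of the 15.
Selections missing a whole group: no physicists → C(9,5) = 126; no geologists → C(10,5) = 252; no chemists → C(11,5) = 462.
Add back selections omitting two groups (i.e. drawn from a single group): C(6,5) + C(5,5) + C(4,5) = 7.
By inclusion–exclusion: 3003 − 840 + 7 = 2170.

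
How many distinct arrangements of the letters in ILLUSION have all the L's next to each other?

2520

Treat the 2 copies of L as a single block. The multiset to arrange is then {LL, I, I, N, O, S, U}, 7 items in all.
That gives (7)!/(2!) = 2520 arrangements.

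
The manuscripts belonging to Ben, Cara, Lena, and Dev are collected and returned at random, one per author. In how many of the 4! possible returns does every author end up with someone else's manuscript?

Let Aᵢ be the assignments in which author i gets their own manuscript. We want the size of the complement of A₁∪…∪A_4.
By inclusion–exclusion this is Σ_{j=0}^{4} (−1)^j C(4,j)·(4−j)!.
Computing: 24 − 24 + 12 − 4 + 1 = 9.

9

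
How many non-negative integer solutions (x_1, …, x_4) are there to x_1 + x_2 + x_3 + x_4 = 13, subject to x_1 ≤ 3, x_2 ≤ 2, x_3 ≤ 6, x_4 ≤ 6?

30

Ignoring the caps, the number of non-negative solutions to x_1+…+x_4 = 13 is C(16,3) = 560.
Subtract solutions that violate a single cap (substitute x_i' = x_i − (cap_i+1)): x_1 ≥ 4 gives C(12,3) = 220; x_2 ≥ 3 gives C(13,3) = 286; x_3 ≥ 7 gives C(9,3) = 84; x_4 ≥ 7 gives C(9,3) = 84. Together 674.
Add back pairs where two caps are both exceeded: 84 + 10 + 10 + 20 + 20 + 0 = 144.
By inclusion–exclusion the count is 560 − 674 + 144 = 30.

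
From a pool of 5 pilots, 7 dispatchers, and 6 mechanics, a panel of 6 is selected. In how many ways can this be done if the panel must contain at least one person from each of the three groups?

15470

Unrestricted: C(18,6) = 18564 ways to pick any 6 of the 18.
Selections missing a whole group: no pilots → C(13,6) = 1716; no dispatchers → C(11,6) = 462; no mechanics → C(12,6) = 924.
Add back selections omitting two groups (i.e. drawn from a single group): C(5,6) + C(7,6) + C(6,6) = 8.
By inclusion–exclusion: 18564 − 3102 + 8 = 15470.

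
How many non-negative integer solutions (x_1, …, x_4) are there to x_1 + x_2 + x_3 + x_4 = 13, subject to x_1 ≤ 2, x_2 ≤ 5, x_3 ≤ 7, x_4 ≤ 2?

18

By stars and bars, unrestricted non-negative solutions to x_1+…+x_4 = 13 number C(13+3,3) = 560.
Subtract solutions that violate a single cap (substitute x_i' = x_i − (cap_i+1)): x_1 ≥ 3 gives C(13,3) = 286; x_2 ≥ 6 gives C(10,3) = 120; x_3 ≥ 8 gives C(8,3) = 56; x_4 ≥ 3 gives C(13,3) = 286. Together 748.
Add back pairs where two caps are both exceeded: 35 + 10 + 120 + 0 + 35 + 10 = 210.
Subtract triples: 0 + 4 + 0 + 0 = 4.
By inclusion–exclusion the count is 560 − 748 + 210 − 4 = 18.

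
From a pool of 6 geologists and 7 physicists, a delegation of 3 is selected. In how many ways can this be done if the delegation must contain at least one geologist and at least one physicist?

Total 3-person selections from all 13: C(13,3) = 286.
Subtract selections that omit an entire group: no geologists → C(7,3) = 35; no physicists → C(6,3) = 20.
Both groups omitted at once is impossible, so 286 − 55 = 231.

231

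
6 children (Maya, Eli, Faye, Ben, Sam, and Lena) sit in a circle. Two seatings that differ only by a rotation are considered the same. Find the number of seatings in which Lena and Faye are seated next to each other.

Treat {Lena, Faye} as one unit (2 internal orders) and seat the resulting 5 units around the table: (4)! circular arrangements.
So 2 × (4)! = 2 × 24 = 48.

48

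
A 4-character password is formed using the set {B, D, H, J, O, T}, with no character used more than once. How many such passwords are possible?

360

Choose and order 4 of the 6 symbols: the first character has 6 options, the next 5, then 4, 3.
That product is 6 × 5 × 4 × 3 = 360.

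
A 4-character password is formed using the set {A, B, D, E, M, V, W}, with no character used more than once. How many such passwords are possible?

840

With no repetition, fill the 4 characters in order: 7 choices, then 6, down to 4.
7 × 6 × 5 × 4 = 840.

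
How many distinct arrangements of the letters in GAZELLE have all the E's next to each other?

360

Treat the 2 copies of E as a single block. The multiset to arrange is then {EE, A, G, L, L, Z}, 6 items in all.
That gives (6)!/(2!) = 360 arrangements.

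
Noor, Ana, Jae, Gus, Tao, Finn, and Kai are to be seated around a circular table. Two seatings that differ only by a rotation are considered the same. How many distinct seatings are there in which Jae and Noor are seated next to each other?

240

Treat {Jae, Noor} as one unit (2 internal orders) and seat the resulting 6 units around the table: (5)! circular arrangements.
So 2 × (5)! = 2 × 120 = 240.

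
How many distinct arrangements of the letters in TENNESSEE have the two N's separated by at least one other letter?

Total arrangements of TENNESSEE: 9!/(4!·2!·2!) = 3780.
Arrangements with the N's together: treat NN as one letter, giving (8)!/(4!·2!) = 840.
Subtracting, 3780 − 840 = 2940 arrangements keep the N's apart.

2940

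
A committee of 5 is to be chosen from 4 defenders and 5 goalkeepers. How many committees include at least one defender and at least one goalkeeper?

Total 5-person selections from all 9: C(9,5) = 126.
Selections missing a whole group: no defenders → C(5,5) = 1; no goalkeepers → C(4,5) = 0.
Both groups omitted at once is impossible, so 126 − 1 = 125.

125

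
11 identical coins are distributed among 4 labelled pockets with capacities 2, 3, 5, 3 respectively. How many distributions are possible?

10

By stars and bars, unrestricted non-negative solutions to x_1+…+x_4 = 11 number C(11+3,3) = 364.
Subtract solutions that violate a single cap (substitute x_i' = x_i − (cap_i+1)): x_1 ≥ 3 gives C(11,3) = 165; x_2 ≥ 4 gives C(10,3) = 120; x_3 ≥ 6 gives C(8,3) = 56; x_4 ≥ 4 gives C(10,3) = 120. Together 461.
Add back pairs where two caps are both exceeded: 35 + 10 + 35 + 4 + 20 + 4 = 108.
Subtract triples: 0 + 1 + 0 + 0 = 1.
By inclusion–exclusion the count is 364 − 461 + 108 − 1 = 10.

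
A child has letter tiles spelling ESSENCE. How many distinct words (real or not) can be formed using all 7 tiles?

ESSENCE has 7 letters with E appearing 3 times and S appearing twice.
The number of distinct arrangements is 7!/(3!·2!) = 5040/12 = 420.

420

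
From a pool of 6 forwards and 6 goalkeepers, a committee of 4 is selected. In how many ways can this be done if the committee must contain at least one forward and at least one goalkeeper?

Unrestricted: C(12,4) = 495 ways to pick any 4 of the 12.
Selections missing a whole group: no forwards → C(6,4) = 15; no goalkeepers → C(6,4) = 15.
Both groups omitted at once is impossible, so 495 − 30 = 465.

465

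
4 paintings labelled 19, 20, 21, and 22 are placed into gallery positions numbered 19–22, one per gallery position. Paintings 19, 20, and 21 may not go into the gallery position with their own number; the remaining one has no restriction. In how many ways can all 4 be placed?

11

Let Aᵢ (for i ∈ {19, 20, 21}) be the placements that put painting i in its forbidden gallery position. Any j of these fix j positions, leaving (4−j)! ways to fill the rest, and there are C(3,j) ways to pick which j.
By inclusion–exclusion, the number of valid placements is Σ_{j=0}^{3} (−1)^j C(3,j)·(4−j)!.
Computing: 24 − 18 + 6 − 1 = 11.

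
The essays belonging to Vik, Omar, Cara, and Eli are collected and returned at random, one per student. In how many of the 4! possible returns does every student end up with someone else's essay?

9

Count assignments avoiding every fixed point. For any j of the 4 students fixed to their own essay, the other 4−j can be arranged in (4−j)! ways.
By inclusion–exclusion this is Σ_{j=0}^{4} (−1)^j C(4,j)·(4−j)!.
Computing: 24 − 24 + 12 − 4 + 1 = 9.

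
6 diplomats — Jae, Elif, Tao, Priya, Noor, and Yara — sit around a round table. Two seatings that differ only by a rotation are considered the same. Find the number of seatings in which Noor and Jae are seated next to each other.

48

Treat {Noor, Jae} as one unit (2 internal orders) and seat the resulting 5 units around the table: (4)! circular arrangements.
So 2 × (4)! = 2 × 24 = 48.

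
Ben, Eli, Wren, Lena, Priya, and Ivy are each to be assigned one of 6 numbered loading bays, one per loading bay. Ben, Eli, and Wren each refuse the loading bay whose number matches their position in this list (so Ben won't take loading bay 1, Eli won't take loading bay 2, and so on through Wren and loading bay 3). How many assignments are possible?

Let Aᵢ (for i ∈ {1, 2, 3}) be the placements that put person i in their forbidden loading bay. Any j of these fix j positions, leaving (6−j)! ways to fill the rest, and there are C(3,j) ways to pick which j.
By inclusion–exclusion, the number of valid placements is Σ_{j=0}^{3} (−1)^j C(3,j)·(6−j)!.
Computing: 720 − 360 + 72 − 6 = 426.

426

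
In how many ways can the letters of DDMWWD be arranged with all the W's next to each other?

Treat the 2 copies of W as a single block. The multiset to arrange is then {WW, D, D, D, M}, 5 items in all.
That gives (5)!/(3!) = 20 arrangements.

20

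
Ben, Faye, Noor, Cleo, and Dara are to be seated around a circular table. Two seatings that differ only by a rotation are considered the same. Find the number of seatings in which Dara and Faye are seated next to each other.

Treat {Dara, Faye} as one unit (2 internal orders) and seat the resulting 4 units around the table: (3)! circular arrangements.
So 2 × (3)! = 2 × 6 = 12.

12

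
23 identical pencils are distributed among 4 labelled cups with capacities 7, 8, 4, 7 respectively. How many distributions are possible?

20

Ignoring the caps, the number of non-negative solutions to x_1+…+x_4 = 23 is C(26,3) = 2600.
Subtract solutions that violate a single cap (substitute x_i' = x_i − (cap_i+1)): x_1 ≥ 8 gives C(18,3) = 816; x_2 ≥ 9 gives C(17,3) = 680; x_3 ≥ 5 gives C(21,3) = 1330; x_4 ≥ 8 gives C(18,3) = 816. Together 3642.
Add back pairs where two caps are both exceeded: 84 + 286 + 120 + 220 + 84 + 286 = 1080.
Subtract triples: 4 + 0 + 10 + 4 = 18.
By inclusion–exclusion the count is 2600 − 3642 + 1080 − 18 = 20.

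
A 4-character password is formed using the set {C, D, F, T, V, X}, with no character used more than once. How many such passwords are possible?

Choose and order 4 of the 6 symbols: the first character has 6 options, the next 5, then 4, 3.
6 × 5 × 4 × 3 = 360.

360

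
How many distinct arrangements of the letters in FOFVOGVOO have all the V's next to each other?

840

Treat the 2 copies of V as a single block. The multiset to arrange is then {VV, F, F, G, O, O, O, O}, 8 items in all.
That gives (8)!/(4!·2!) = 840 arrangements.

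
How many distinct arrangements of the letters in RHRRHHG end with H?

60

Fix H in the last position and arrange the remaining 6 letters.
Those 6 letters have H appearing twice and R appearing 3 times, giving (6)!/(3!·2!) = 60.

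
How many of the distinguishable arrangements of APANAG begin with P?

20

Fix P in the first position and arrange the remaining 5 letters.
Those 5 letters have A appearing 3 times, giving (5)!/(3!) = 20.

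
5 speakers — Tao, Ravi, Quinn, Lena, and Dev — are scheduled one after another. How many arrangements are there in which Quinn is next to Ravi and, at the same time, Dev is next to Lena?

Treat {Quinn,Ravi} as one block (2 orders) and {Dev,Lena} as another (2 orders).
That leaves 3 units to arrange: 2 × 2 × 3! = 4 × 6 = 24.

24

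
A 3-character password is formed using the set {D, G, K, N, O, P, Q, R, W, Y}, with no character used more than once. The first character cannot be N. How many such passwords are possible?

648

The first character has 10−1 = 9 choices (anything except N).
The remaining 2 characters are filled from the other 9 symbols without repetition: 9 × 8 = 72.
Total: 9 × 72 = 648.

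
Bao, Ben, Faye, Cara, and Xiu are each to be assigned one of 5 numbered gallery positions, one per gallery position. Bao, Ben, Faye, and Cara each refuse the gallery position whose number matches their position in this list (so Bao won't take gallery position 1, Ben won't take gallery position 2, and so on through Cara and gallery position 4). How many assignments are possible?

Let Aᵢ (for 1 ≤ i ≤ 4) be the placements that put person i in their forbidden gallery position. Any j of these fix j positions, leaving (5−j)! ways to fill the rest, and there are C(4,j) ways to pick which j.
By inclusion–exclusion, the number of valid placements is Σ_{j=0}^{4} (−1)^j C(4,j)·(5−j)!.
Computing: 120 − 96 + 36 − 8 + 1 = 53.

53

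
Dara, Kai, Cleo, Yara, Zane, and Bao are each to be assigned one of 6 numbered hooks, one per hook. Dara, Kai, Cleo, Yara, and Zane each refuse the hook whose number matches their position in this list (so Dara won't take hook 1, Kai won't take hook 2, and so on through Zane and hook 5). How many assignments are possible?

309

Let Aᵢ (for 1 ≤ i ≤ 5) be the placements that put person i in their forbidden hook. Any j of these fix j positions, leaving (6−j)! ways to fill the rest, and there are C(5,j) ways to pick which j.
By inclusion–exclusion, the number of valid placements is Σ_{j=0}^{5} (−1)^j C(5,j)·(6−j)!.
Computing: 720 − 600 + 240 − 60 + 10 − 1 = 309.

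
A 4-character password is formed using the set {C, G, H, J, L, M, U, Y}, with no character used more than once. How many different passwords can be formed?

Choose and order 4 of the 8 symbols: the first character has 8 options, the next 7, then 6, 5.
That product is 8 × 7 × 6 × 5 = 1680.

1680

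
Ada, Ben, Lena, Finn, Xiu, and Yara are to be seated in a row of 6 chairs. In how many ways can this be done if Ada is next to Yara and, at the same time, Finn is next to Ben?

96

Treat {Ada,Yara} as one block (2 orders) and {Finn,Ben} as another (2 orders).
That leaves 4 units to arrange: 2 × 2 × 4! = 4 × 24 = 96.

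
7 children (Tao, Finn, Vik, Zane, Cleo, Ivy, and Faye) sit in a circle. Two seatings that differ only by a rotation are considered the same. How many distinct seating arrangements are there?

Seat Tao anywhere (absorbing the rotational symmetry), then permute the other 6: (6)! = 720.

720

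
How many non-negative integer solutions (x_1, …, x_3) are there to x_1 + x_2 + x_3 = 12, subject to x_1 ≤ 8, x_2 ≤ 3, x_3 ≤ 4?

10

Without the upper bounds there are C(14,2) = 91 ways to split 12 among 3 variables.
Subtract solutions that violate a single cap (substitute x_i' = x_i − (cap_i+1)): x_1 ≥ 9 gives C(5,2) = 10; x_2 ≥ 4 gives C(10,2) = 45; x_3 ≥ 5 gives C(9,2) = 36. Together 91.
Add back pairs where two caps are both exceeded: 0 + 0 + 10 = 10.
By inclusion–exclusion the count is 91 − 91 + 10 = 10.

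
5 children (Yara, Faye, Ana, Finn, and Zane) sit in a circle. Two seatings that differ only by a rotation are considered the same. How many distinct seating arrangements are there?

Seat Yara anywhere (absorbing the rotational symmetry), then permute the other 4: (4)! = 24.

24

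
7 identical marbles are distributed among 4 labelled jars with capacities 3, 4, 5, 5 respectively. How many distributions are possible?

By stars and bars, unrestricted non-negative solutions to x_1+…+x_4 = 7 number C(7+3,3) = 120.
Subtract solutions that violate a single cap (substitute x_i' = x_i − (cap_i+1)): x_1 ≥ 4 gives C(6,3) = 20; x_2 ≥ 5 gives C(5,3) = 10; x_3 ≥ 6 gives C(4,3) = 4; x_4 ≥ 6 gives C(4,3) = 4. Together 38.
No two caps can be exceeded simultaneously, so the pair terms are all 0.
By inclusion–exclusion the count is 120 − 38 + 0 = 82.

82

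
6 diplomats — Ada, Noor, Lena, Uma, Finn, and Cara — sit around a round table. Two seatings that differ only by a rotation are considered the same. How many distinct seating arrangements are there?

120

Seat Ada anywhere (absorbing the rotational symmetry), then permute the other 5: (5)! = 120.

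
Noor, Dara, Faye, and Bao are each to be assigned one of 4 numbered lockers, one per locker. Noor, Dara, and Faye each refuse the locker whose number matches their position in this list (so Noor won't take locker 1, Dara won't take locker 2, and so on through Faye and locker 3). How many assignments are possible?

11

Let Aᵢ (for i ∈ {1, 2, 3}) be the placements that put person i in their forbidden locker. Any j of these fix j positions, leaving (4−j)! ways to fill the rest, and there are C(3,j) ways to pick which j.
By inclusion–exclusion, the number of valid placements is Σ_{j=0}^{3} (−1)^j C(3,j)·(4−j)!.
Computing: 24 − 18 + 6 − 1 = 11.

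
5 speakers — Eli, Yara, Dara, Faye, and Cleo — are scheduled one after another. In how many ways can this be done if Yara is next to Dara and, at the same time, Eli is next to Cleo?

Treat {Yara,Dara} as one block (2 orders) and {Eli,Cleo} as another (2 orders).
That leaves 3 units to arrange: 2 × 2 × 3! = 4 × 6 = 24.

24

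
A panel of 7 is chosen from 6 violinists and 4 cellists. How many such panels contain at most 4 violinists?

80

Split by how many violinists are chosen (0 through 4).
Sum: C(6,0)·C(4,7) + C(6,1)·C(4,6) + C(6,2)·C(4,5) + C(6,3)·C(4,4) + C(6,4)·C(4,3) = 0 + 0 + 0 + 20 + 60 = 80.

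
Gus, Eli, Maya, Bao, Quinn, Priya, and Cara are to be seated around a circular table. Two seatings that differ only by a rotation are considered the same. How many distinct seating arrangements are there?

Fix one person's seat to break rotational symmetry; the remaining 6 people can be arranged in (6)! = 720 ways.

720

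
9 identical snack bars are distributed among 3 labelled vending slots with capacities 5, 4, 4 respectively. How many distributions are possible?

Ignoring the caps, the number of non-negative solutions to x_1+…+x_3 = 9 is C(11,2) = 55.
Subtract solutions that violate a single cap (substitute x_i' = x_i − (cap_i+1)): x_1 ≥ 6 gives C(5,2) = 10; x_2 ≥ 5 gives C(6,2) = 15; x_3 ≥ 5 gives C(6,2) = 15. Together 40.
No two caps can be exceeded simultaneously, so the pair terms are all 0.
By inclusion–exclusion the count is 55 − 40 + 0 = 15.

15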